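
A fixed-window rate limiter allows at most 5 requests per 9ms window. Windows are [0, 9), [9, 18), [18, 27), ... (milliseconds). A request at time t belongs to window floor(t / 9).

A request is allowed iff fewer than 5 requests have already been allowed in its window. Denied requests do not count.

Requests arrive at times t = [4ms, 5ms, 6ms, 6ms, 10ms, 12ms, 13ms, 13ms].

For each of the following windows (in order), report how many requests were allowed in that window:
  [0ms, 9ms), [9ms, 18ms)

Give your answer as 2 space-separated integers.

Processing requests:
  req#1 t=4ms (window 0): ALLOW
  req#2 t=5ms (window 0): ALLOW
  req#3 t=6ms (window 0): ALLOW
  req#4 t=6ms (window 0): ALLOW
  req#5 t=10ms (window 1): ALLOW
  req#6 t=12ms (window 1): ALLOW
  req#7 t=13ms (window 1): ALLOW
  req#8 t=13ms (window 1): ALLOW

Allowed counts by window: 4 4

Answer: 4 4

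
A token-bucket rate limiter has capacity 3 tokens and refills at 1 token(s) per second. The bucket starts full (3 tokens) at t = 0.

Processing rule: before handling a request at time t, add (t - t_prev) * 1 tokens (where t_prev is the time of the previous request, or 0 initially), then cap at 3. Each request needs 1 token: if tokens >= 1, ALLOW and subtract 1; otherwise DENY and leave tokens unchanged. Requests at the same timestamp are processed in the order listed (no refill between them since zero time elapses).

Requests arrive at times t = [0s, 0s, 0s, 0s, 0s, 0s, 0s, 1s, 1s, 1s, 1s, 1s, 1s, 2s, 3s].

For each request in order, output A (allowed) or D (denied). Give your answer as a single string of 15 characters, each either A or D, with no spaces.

Simulating step by step:
  req#1 t=0s: ALLOW
  req#2 t=0s: ALLOW
  req#3 t=0s: ALLOW
  req#4 t=0s: DENY
  req#5 t=0s: DENY
  req#6 t=0s: DENY
  req#7 t=0s: DENY
  req#8 t=1s: ALLOW
  req#9 t=1s: DENY
  req#10 t=1s: DENY
  req#11 t=1s: DENY
  req#12 t=1s: DENY
  req#13 t=1s: DENY
  req#14 t=2s: ALLOW
  req#15 t=3s: ALLOW

Answer: AAADDDDADDDDDAA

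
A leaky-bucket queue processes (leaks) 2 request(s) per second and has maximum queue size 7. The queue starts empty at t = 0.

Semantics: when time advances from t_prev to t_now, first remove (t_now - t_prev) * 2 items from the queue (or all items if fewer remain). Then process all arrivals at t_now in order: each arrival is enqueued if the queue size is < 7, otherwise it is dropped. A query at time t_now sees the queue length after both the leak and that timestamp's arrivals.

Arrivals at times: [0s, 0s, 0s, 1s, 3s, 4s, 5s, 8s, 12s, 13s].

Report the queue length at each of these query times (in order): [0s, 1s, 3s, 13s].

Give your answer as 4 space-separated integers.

Answer: 3 2 1 1

Derivation:
Queue lengths at query times:
  query t=0s: backlog = 3
  query t=1s: backlog = 2
  query t=3s: backlog = 1
  query t=13s: backlog = 1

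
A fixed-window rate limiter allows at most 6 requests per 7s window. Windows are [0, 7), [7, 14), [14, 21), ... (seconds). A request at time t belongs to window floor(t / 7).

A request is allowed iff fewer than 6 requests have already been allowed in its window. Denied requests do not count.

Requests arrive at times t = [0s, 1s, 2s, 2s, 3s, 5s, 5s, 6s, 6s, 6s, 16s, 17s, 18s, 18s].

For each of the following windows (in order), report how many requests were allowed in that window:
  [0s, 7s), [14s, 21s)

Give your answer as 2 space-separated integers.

Answer: 6 4

Derivation:
Processing requests:
  req#1 t=0s (window 0): ALLOW
  req#2 t=1s (window 0): ALLOW
  req#3 t=2s (window 0): ALLOW
  req#4 t=2s (window 0): ALLOW
  req#5 t=3s (window 0): ALLOW
  req#6 t=5s (window 0): ALLOW
  req#7 t=5s (window 0): DENY
  req#8 t=6s (window 0): DENY
  req#9 t=6s (window 0): DENY
  req#10 t=6s (window 0): DENY
  req#11 t=16s (window 2): ALLOW
  req#12 t=17s (window 2): ALLOW
  req#13 t=18s (window 2): ALLOW
  req#14 t=18s (window 2): ALLOW

Allowed counts by window: 6 4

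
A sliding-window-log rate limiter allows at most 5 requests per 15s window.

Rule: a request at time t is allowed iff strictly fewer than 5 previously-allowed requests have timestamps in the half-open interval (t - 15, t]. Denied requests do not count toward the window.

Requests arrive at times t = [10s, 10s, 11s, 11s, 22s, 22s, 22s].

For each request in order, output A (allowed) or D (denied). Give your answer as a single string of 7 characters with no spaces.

Answer: AAAAADD

Derivation:
Tracking allowed requests in the window:
  req#1 t=10s: ALLOW
  req#2 t=10s: ALLOW
  req#3 t=11s: ALLOW
  req#4 t=11s: ALLOW
  req#5 t=22s: ALLOW
  req#6 t=22s: DENY
  req#7 t=22s: DENY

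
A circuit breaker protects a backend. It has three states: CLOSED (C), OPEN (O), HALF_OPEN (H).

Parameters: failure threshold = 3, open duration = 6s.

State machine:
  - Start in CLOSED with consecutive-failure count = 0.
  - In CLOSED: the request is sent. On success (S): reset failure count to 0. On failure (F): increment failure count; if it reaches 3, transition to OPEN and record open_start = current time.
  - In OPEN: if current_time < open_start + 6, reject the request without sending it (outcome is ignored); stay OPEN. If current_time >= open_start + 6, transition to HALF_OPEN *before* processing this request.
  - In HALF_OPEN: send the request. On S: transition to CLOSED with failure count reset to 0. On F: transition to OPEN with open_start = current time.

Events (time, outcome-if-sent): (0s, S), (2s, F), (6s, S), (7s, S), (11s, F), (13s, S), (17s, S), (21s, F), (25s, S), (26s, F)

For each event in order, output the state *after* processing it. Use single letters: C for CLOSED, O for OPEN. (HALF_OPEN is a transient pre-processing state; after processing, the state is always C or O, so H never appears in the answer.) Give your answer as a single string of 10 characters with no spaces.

Answer: CCCCCCCCCC

Derivation:
State after each event:
  event#1 t=0s outcome=S: state=CLOSED
  event#2 t=2s outcome=F: state=CLOSED
  event#3 t=6s outcome=S: state=CLOSED
  event#4 t=7s outcome=S: state=CLOSED
  event#5 t=11s outcome=F: state=CLOSED
  event#6 t=13s outcome=S: state=CLOSED
  event#7 t=17s outcome=S: state=CLOSED
  event#8 t=21s outcome=F: state=CLOSED
  event#9 t=25s outcome=S: state=CLOSED
  event#10 t=26s outcome=F: state=CLOSED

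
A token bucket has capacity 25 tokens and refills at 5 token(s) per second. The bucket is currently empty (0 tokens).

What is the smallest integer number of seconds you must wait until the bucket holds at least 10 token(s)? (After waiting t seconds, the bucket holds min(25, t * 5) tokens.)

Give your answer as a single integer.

Need t * 5 >= 10, so t >= 10/5.
Smallest integer t = ceil(10/5) = 2.

Answer: 2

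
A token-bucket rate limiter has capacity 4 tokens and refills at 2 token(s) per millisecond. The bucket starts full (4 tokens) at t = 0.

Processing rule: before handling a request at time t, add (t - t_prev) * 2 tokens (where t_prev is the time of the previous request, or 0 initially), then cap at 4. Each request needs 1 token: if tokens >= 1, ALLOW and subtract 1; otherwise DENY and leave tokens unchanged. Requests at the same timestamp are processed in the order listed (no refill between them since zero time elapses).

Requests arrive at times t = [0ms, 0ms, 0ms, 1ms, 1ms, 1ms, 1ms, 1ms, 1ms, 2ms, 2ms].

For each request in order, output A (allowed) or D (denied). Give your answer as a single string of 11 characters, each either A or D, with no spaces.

Simulating step by step:
  req#1 t=0ms: ALLOW
  req#2 t=0ms: ALLOW
  req#3 t=0ms: ALLOW
  req#4 t=1ms: ALLOW
  req#5 t=1ms: ALLOW
  req#6 t=1ms: ALLOW
  req#7 t=1ms: DENY
  req#8 t=1ms: DENY
  req#9 t=1ms: DENY
  req#10 t=2ms: ALLOW
  req#11 t=2ms: ALLOW

Answer: AAAAAADDDAA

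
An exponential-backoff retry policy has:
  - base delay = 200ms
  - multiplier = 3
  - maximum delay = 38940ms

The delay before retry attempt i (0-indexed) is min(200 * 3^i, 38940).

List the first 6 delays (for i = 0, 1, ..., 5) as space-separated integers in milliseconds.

Computing each delay:
  i=0: min(200*3^0, 38940) = 200
  i=1: min(200*3^1, 38940) = 600
  i=2: min(200*3^2, 38940) = 1800
  i=3: min(200*3^3, 38940) = 5400
  i=4: min(200*3^4, 38940) = 16200
  i=5: min(200*3^5, 38940) = 38940

Answer: 200 600 1800 5400 16200 38940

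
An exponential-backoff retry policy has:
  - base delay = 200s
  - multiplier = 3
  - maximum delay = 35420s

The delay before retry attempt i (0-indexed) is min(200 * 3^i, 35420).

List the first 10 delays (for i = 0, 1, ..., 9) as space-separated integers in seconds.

Answer: 200 600 1800 5400 16200 35420 35420 35420 35420 35420

Derivation:
Computing each delay:
  i=0: min(200*3^0, 35420) = 200
  i=1: min(200*3^1, 35420) = 600
  i=2: min(200*3^2, 35420) = 1800
  i=3: min(200*3^3, 35420) = 5400
  i=4: min(200*3^4, 35420) = 16200
  i=5: min(200*3^5, 35420) = 35420
  i=6: min(200*3^6, 35420) = 35420
  i=7: min(200*3^7, 35420) = 35420
  i=8: min(200*3^8, 35420) = 35420
  i=9: min(200*3^9, 35420) = 35420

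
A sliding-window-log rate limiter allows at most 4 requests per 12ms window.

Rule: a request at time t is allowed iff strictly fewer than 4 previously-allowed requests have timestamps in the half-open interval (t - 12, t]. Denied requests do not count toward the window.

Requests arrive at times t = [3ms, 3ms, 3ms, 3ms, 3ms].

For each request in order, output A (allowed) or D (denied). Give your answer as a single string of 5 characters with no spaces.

Tracking allowed requests in the window:
  req#1 t=3ms: ALLOW
  req#2 t=3ms: ALLOW
  req#3 t=3ms: ALLOW
  req#4 t=3ms: ALLOW
  req#5 t=3ms: DENY

Answer: AAAAD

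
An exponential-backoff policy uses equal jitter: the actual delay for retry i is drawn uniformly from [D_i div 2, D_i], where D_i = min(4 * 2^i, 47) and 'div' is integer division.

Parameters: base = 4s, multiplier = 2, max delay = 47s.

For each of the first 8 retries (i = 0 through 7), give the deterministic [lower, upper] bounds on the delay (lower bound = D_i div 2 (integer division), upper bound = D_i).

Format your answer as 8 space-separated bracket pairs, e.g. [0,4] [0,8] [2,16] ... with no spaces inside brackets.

Computing bounds per retry:
  i=0: D_i=min(4*2^0,47)=4, bounds=[2,4]
  i=1: D_i=min(4*2^1,47)=8, bounds=[4,8]
  i=2: D_i=min(4*2^2,47)=16, bounds=[8,16]
  i=3: D_i=min(4*2^3,47)=32, bounds=[16,32]
  i=4: D_i=min(4*2^4,47)=47, bounds=[23,47]
  i=5: D_i=min(4*2^5,47)=47, bounds=[23,47]
  i=6: D_i=min(4*2^6,47)=47, bounds=[23,47]
  i=7: D_i=min(4*2^7,47)=47, bounds=[23,47]

Answer: [2,4] [4,8] [8,16] [16,32] [23,47] [23,47] [23,47] [23,47]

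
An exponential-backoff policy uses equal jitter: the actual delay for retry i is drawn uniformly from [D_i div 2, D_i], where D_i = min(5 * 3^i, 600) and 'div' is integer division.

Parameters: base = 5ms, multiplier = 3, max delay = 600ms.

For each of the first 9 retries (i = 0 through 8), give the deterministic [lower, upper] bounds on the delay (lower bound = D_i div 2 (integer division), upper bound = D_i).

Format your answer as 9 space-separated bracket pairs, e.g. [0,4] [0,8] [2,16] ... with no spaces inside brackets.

Computing bounds per retry:
  i=0: D_i=min(5*3^0,600)=5, bounds=[2,5]
  i=1: D_i=min(5*3^1,600)=15, bounds=[7,15]
  i=2: D_i=min(5*3^2,600)=45, bounds=[22,45]
  i=3: D_i=min(5*3^3,600)=135, bounds=[67,135]
  i=4: D_i=min(5*3^4,600)=405, bounds=[202,405]
  i=5: D_i=min(5*3^5,600)=600, bounds=[300,600]
  i=6: D_i=min(5*3^6,600)=600, bounds=[300,600]
  i=7: D_i=min(5*3^7,600)=600, bounds=[300,600]
  i=8: D_i=min(5*3^8,600)=600, bounds=[300,600]

Answer: [2,5] [7,15] [22,45] [67,135] [202,405] [300,600] [300,600] [300,600] [300,600]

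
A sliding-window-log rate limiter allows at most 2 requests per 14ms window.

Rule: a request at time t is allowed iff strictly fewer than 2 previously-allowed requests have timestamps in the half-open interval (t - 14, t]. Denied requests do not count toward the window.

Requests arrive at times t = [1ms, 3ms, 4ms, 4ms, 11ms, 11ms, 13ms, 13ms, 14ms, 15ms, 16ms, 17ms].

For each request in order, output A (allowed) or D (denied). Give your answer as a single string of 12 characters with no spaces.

Answer: AADDDDDDDADA

Derivation:
Tracking allowed requests in the window:
  req#1 t=1ms: ALLOW
  req#2 t=3ms: ALLOW
  req#3 t=4ms: DENY
  req#4 t=4ms: DENY
  req#5 t=11ms: DENY
  req#6 t=11ms: DENY
  req#7 t=13ms: DENY
  req#8 t=13ms: DENY
  req#9 t=14ms: DENY
  req#10 t=15ms: ALLOW
  req#11 t=16ms: DENY
  req#12 t=17ms: ALLOW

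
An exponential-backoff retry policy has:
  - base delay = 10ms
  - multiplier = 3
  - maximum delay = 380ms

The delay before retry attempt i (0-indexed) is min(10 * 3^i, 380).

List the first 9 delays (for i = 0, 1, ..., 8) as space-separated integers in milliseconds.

Answer: 10 30 90 270 380 380 380 380 380

Derivation:
Computing each delay:
  i=0: min(10*3^0, 380) = 10
  i=1: min(10*3^1, 380) = 30
  i=2: min(10*3^2, 380) = 90
  i=3: min(10*3^3, 380) = 270
  i=4: min(10*3^4, 380) = 380
  i=5: min(10*3^5, 380) = 380
  i=6: min(10*3^6, 380) = 380
  i=7: min(10*3^7, 380) = 380
  i=8: min(10*3^8, 380) = 380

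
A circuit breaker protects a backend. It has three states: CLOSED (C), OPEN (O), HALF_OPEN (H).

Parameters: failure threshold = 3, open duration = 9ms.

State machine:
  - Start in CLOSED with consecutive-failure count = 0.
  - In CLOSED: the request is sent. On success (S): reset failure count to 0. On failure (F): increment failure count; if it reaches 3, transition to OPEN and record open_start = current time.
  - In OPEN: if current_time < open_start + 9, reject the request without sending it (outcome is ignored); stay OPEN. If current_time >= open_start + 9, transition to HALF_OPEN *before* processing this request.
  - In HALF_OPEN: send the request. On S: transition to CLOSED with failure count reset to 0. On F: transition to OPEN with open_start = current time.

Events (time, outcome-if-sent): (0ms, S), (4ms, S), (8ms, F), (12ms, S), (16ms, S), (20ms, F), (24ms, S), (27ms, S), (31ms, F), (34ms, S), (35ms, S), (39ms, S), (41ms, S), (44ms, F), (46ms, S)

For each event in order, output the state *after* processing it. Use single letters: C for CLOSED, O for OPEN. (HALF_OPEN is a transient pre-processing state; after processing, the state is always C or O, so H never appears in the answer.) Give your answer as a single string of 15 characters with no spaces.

Answer: CCCCCCCCCCCCCCC

Derivation:
State after each event:
  event#1 t=0ms outcome=S: state=CLOSED
  event#2 t=4ms outcome=S: state=CLOSED
  event#3 t=8ms outcome=F: state=CLOSED
  event#4 t=12ms outcome=S: state=CLOSED
  event#5 t=16ms outcome=S: state=CLOSED
  event#6 t=20ms outcome=F: state=CLOSED
  event#7 t=24ms outcome=S: state=CLOSED
  event#8 t=27ms outcome=S: state=CLOSED
  event#9 t=31ms outcome=F: state=CLOSED
  event#10 t=34ms outcome=S: state=CLOSED
  event#11 t=35ms outcome=S: state=CLOSED
  event#12 t=39ms outcome=S: state=CLOSED
  event#13 t=41ms outcome=S: state=CLOSED
  event#14 t=44ms outcome=F: state=CLOSED
  event#15 t=46ms outcome=S: state=CLOSED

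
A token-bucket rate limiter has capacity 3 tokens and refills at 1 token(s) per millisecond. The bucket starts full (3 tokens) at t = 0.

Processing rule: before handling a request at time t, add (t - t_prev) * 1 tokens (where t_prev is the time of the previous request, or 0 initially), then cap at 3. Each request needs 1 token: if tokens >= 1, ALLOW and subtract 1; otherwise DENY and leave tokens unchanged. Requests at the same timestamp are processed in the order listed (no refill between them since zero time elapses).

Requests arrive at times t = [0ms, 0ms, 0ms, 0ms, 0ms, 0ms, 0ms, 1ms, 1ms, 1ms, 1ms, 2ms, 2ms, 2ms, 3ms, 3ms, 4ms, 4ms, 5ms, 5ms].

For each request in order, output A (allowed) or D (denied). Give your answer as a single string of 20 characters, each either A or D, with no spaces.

Answer: AAADDDDADDDADDADADAD

Derivation:
Simulating step by step:
  req#1 t=0ms: ALLOW
  req#2 t=0ms: ALLOW
  req#3 t=0ms: ALLOW
  req#4 t=0ms: DENY
  req#5 t=0ms: DENY
  req#6 t=0ms: DENY
  req#7 t=0ms: DENY
  req#8 t=1ms: ALLOW
  req#9 t=1ms: DENY
  req#10 t=1ms: DENY
  req#11 t=1ms: DENY
  req#12 t=2ms: ALLOW
  req#13 t=2ms: DENY
  req#14 t=2ms: DENY
  req#15 t=3ms: ALLOW
  req#16 t=3ms: DENY
  req#17 t=4ms: ALLOW
  req#18 t=4ms: DENY
  req#19 t=5ms: ALLOW
  req#20 t=5ms: DENY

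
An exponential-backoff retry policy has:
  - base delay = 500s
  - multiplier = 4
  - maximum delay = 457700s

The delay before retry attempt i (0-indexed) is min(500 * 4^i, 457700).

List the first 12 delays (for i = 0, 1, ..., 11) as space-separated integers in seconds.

Answer: 500 2000 8000 32000 128000 457700 457700 457700 457700 457700 457700 457700

Derivation:
Computing each delay:
  i=0: min(500*4^0, 457700) = 500
  i=1: min(500*4^1, 457700) = 2000
  i=2: min(500*4^2, 457700) = 8000
  i=3: min(500*4^3, 457700) = 32000
  i=4: min(500*4^4, 457700) = 128000
  i=5: min(500*4^5, 457700) = 457700
  i=6: min(500*4^6, 457700) = 457700
  i=7: min(500*4^7, 457700) = 457700
  i=8: min(500*4^8, 457700) = 457700
  i=9: min(500*4^9, 457700) = 457700
  i=10: min(500*4^10, 457700) = 457700
  i=11: min(500*4^11, 457700) = 457700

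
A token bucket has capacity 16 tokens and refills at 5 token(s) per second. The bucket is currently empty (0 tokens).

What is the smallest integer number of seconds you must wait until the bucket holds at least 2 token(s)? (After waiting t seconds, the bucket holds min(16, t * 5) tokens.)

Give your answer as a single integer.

Answer: 1

Derivation:
Need t * 5 >= 2, so t >= 2/5.
Smallest integer t = ceil(2/5) = 1.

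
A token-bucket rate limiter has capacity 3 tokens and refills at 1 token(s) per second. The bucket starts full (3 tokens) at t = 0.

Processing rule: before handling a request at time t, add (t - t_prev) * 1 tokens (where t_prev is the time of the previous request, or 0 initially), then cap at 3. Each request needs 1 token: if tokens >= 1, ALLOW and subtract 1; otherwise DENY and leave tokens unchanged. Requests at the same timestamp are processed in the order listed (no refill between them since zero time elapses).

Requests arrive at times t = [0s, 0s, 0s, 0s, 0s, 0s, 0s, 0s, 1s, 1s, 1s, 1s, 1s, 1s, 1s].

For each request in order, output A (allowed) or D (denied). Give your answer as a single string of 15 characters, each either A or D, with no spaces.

Simulating step by step:
  req#1 t=0s: ALLOW
  req#2 t=0s: ALLOW
  req#3 t=0s: ALLOW
  req#4 t=0s: DENY
  req#5 t=0s: DENY
  req#6 t=0s: DENY
  req#7 t=0s: DENY
  req#8 t=0s: DENY
  req#9 t=1s: ALLOW
  req#10 t=1s: DENY
  req#11 t=1s: DENY
  req#12 t=1s: DENY
  req#13 t=1s: DENY
  req#14 t=1s: DENY
  req#15 t=1s: DENY

Answer: AAADDDDDADDDDDD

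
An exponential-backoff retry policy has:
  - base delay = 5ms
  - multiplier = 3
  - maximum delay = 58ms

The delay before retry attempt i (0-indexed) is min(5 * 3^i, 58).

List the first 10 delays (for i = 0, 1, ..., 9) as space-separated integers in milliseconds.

Computing each delay:
  i=0: min(5*3^0, 58) = 5
  i=1: min(5*3^1, 58) = 15
  i=2: min(5*3^2, 58) = 45
  i=3: min(5*3^3, 58) = 58
  i=4: min(5*3^4, 58) = 58
  i=5: min(5*3^5, 58) = 58
  i=6: min(5*3^6, 58) = 58
  i=7: min(5*3^7, 58) = 58
  i=8: min(5*3^8, 58) = 58
  i=9: min(5*3^9, 58) = 58

Answer: 5 15 45 58 58 58 58 58 58 58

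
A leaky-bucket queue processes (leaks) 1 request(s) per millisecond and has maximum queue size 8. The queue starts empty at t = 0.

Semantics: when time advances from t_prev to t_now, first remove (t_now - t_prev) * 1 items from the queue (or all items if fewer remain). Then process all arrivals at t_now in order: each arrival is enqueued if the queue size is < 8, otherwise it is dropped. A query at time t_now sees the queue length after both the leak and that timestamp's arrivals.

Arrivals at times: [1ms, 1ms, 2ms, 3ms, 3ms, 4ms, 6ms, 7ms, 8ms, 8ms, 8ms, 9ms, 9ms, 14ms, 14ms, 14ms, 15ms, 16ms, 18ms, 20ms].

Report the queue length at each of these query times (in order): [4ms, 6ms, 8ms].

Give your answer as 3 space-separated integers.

Queue lengths at query times:
  query t=4ms: backlog = 3
  query t=6ms: backlog = 2
  query t=8ms: backlog = 4

Answer: 3 2 4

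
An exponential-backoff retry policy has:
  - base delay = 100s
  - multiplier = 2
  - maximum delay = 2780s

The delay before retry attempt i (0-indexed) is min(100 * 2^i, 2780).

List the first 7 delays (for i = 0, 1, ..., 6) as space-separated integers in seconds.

Computing each delay:
  i=0: min(100*2^0, 2780) = 100
  i=1: min(100*2^1, 2780) = 200
  i=2: min(100*2^2, 2780) = 400
  i=3: min(100*2^3, 2780) = 800
  i=4: min(100*2^4, 2780) = 1600
  i=5: min(100*2^5, 2780) = 2780
  i=6: min(100*2^6, 2780) = 2780

Answer: 100 200 400 800 1600 2780 2780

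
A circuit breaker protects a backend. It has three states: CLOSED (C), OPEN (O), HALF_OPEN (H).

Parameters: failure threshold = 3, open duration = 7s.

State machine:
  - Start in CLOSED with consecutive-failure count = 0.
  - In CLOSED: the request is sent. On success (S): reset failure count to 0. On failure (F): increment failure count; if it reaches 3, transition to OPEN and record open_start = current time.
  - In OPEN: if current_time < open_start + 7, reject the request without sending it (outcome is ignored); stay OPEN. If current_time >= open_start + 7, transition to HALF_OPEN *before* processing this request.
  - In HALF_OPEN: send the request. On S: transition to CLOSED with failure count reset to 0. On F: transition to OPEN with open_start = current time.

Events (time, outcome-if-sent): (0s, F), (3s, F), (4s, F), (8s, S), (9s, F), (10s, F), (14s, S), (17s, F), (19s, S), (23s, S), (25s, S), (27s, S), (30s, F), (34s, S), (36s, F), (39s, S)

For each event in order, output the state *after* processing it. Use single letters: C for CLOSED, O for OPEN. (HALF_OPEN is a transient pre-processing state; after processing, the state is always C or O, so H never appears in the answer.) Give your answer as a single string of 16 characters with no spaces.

Answer: CCOOOOCCCCCCCCCC

Derivation:
State after each event:
  event#1 t=0s outcome=F: state=CLOSED
  event#2 t=3s outcome=F: state=CLOSED
  event#3 t=4s outcome=F: state=OPEN
  event#4 t=8s outcome=S: state=OPEN
  event#5 t=9s outcome=F: state=OPEN
  event#6 t=10s outcome=F: state=OPEN
  event#7 t=14s outcome=S: state=CLOSED
  event#8 t=17s outcome=F: state=CLOSED
  event#9 t=19s outcome=S: state=CLOSED
  event#10 t=23s outcome=S: state=CLOSED
  event#11 t=25s outcome=S: state=CLOSED
  event#12 t=27s outcome=S: state=CLOSED
  event#13 t=30s outcome=F: state=CLOSED
  event#14 t=34s outcome=S: state=CLOSED
  event#15 t=36s outcome=F: state=CLOSED
  event#16 t=39s outcome=S: state=CLOSED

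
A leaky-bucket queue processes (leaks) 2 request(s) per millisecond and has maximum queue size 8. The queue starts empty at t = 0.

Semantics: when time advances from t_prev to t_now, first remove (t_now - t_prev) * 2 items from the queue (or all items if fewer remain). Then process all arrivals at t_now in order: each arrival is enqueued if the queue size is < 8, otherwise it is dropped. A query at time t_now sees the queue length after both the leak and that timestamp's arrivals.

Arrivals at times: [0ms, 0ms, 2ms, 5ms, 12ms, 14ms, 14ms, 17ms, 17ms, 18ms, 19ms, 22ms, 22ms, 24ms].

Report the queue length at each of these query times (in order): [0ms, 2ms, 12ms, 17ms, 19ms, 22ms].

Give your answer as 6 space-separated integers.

Answer: 2 1 1 2 1 2

Derivation:
Queue lengths at query times:
  query t=0ms: backlog = 2
  query t=2ms: backlog = 1
  query t=12ms: backlog = 1
  query t=17ms: backlog = 2
  query t=19ms: backlog = 1
  query t=22ms: backlog = 2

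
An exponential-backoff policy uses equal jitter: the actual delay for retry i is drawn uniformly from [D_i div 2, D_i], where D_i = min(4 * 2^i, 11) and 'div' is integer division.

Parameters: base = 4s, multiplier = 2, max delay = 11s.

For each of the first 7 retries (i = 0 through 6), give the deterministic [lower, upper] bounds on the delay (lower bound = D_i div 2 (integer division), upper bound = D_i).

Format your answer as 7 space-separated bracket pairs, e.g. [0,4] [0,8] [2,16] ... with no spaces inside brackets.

Computing bounds per retry:
  i=0: D_i=min(4*2^0,11)=4, bounds=[2,4]
  i=1: D_i=min(4*2^1,11)=8, bounds=[4,8]
  i=2: D_i=min(4*2^2,11)=11, bounds=[5,11]
  i=3: D_i=min(4*2^3,11)=11, bounds=[5,11]
  i=4: D_i=min(4*2^4,11)=11, bounds=[5,11]
  i=5: D_i=min(4*2^5,11)=11, bounds=[5,11]
  i=6: D_i=min(4*2^6,11)=11, bounds=[5,11]

Answer: [2,4] [4,8] [5,11] [5,11] [5,11] [5,11] [5,11]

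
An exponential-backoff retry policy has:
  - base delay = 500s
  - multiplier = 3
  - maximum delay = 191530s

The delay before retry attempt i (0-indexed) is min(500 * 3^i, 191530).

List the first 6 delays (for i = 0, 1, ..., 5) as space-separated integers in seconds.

Answer: 500 1500 4500 13500 40500 121500

Derivation:
Computing each delay:
  i=0: min(500*3^0, 191530) = 500
  i=1: min(500*3^1, 191530) = 1500
  i=2: min(500*3^2, 191530) = 4500
  i=3: min(500*3^3, 191530) = 13500
  i=4: min(500*3^4, 191530) = 40500
  i=5: min(500*3^5, 191530) = 121500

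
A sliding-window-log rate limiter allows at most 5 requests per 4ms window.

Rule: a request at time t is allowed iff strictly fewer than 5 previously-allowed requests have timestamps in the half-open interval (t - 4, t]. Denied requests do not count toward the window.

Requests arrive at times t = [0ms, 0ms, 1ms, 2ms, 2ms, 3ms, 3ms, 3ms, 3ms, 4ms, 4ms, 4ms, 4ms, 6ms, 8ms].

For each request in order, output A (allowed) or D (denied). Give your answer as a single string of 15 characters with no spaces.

Tracking allowed requests in the window:
  req#1 t=0ms: ALLOW
  req#2 t=0ms: ALLOW
  req#3 t=1ms: ALLOW
  req#4 t=2ms: ALLOW
  req#5 t=2ms: ALLOW
  req#6 t=3ms: DENY
  req#7 t=3ms: DENY
  req#8 t=3ms: DENY
  req#9 t=3ms: DENY
  req#10 t=4ms: ALLOW
  req#11 t=4ms: ALLOW
  req#12 t=4ms: DENY
  req#13 t=4ms: DENY
  req#14 t=6ms: ALLOW
  req#15 t=8ms: ALLOW

Answer: AAAAADDDDAADDAA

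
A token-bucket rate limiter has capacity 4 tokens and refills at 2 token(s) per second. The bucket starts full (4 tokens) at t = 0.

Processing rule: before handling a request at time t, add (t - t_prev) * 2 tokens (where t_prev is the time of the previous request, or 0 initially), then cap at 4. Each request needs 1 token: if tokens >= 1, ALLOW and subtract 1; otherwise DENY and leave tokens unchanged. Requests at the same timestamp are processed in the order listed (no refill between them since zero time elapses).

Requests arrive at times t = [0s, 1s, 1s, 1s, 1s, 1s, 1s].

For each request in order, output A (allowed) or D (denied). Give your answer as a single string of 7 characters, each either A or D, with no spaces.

Answer: AAAAADD

Derivation:
Simulating step by step:
  req#1 t=0s: ALLOW
  req#2 t=1s: ALLOW
  req#3 t=1s: ALLOW
  req#4 t=1s: ALLOW
  req#5 t=1s: ALLOW
  req#6 t=1s: DENY
  req#7 t=1s: DENY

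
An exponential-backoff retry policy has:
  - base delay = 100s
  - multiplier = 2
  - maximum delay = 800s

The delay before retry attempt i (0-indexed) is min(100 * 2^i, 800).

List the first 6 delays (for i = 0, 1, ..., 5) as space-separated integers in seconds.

Answer: 100 200 400 800 800 800

Derivation:
Computing each delay:
  i=0: min(100*2^0, 800) = 100
  i=1: min(100*2^1, 800) = 200
  i=2: min(100*2^2, 800) = 400
  i=3: min(100*2^3, 800) = 800
  i=4: min(100*2^4, 800) = 800
  i=5: min(100*2^5, 800) = 800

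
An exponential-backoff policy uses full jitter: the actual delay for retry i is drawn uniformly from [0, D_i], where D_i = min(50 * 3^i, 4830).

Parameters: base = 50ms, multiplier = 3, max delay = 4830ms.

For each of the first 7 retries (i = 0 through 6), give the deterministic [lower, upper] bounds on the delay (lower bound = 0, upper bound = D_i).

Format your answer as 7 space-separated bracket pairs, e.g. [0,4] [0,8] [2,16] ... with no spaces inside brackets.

Computing bounds per retry:
  i=0: D_i=min(50*3^0,4830)=50, bounds=[0,50]
  i=1: D_i=min(50*3^1,4830)=150, bounds=[0,150]
  i=2: D_i=min(50*3^2,4830)=450, bounds=[0,450]
  i=3: D_i=min(50*3^3,4830)=1350, bounds=[0,1350]
  i=4: D_i=min(50*3^4,4830)=4050, bounds=[0,4050]
  i=5: D_i=min(50*3^5,4830)=4830, bounds=[0,4830]
  i=6: D_i=min(50*3^6,4830)=4830, bounds=[0,4830]

Answer: [0,50] [0,150] [0,450] [0,1350] [0,4050] [0,4830] [0,4830]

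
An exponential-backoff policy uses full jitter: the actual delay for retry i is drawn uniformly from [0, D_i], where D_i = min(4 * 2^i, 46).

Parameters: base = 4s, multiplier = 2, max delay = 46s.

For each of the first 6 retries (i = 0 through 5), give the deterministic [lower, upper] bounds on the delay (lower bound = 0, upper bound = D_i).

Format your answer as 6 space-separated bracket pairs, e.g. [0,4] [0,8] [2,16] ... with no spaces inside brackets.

Answer: [0,4] [0,8] [0,16] [0,32] [0,46] [0,46]

Derivation:
Computing bounds per retry:
  i=0: D_i=min(4*2^0,46)=4, bounds=[0,4]
  i=1: D_i=min(4*2^1,46)=8, bounds=[0,8]
  i=2: D_i=min(4*2^2,46)=16, bounds=[0,16]
  i=3: D_i=min(4*2^3,46)=32, bounds=[0,32]
  i=4: D_i=min(4*2^4,46)=46, bounds=[0,46]
  i=5: D_i=min(4*2^5,46)=46, bounds=[0,46]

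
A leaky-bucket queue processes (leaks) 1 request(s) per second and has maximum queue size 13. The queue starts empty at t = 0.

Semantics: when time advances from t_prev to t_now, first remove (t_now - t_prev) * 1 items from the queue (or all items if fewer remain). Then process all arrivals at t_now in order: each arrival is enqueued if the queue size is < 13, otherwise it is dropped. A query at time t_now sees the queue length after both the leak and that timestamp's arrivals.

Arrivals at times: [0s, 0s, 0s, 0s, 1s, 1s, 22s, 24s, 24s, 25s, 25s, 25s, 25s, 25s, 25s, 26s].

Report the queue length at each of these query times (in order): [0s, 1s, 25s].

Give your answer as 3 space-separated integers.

Answer: 4 5 7

Derivation:
Queue lengths at query times:
  query t=0s: backlog = 4
  query t=1s: backlog = 5
  query t=25s: backlog = 7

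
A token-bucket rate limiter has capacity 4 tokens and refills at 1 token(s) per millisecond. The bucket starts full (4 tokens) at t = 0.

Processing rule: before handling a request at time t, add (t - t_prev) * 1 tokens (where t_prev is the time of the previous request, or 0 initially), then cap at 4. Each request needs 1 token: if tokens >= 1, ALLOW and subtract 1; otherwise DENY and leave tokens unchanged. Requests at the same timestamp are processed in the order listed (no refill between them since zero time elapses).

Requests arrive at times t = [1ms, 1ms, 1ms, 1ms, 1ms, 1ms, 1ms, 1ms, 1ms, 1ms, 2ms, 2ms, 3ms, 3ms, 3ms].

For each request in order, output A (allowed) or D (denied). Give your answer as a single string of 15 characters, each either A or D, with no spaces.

Simulating step by step:
  req#1 t=1ms: ALLOW
  req#2 t=1ms: ALLOW
  req#3 t=1ms: ALLOW
  req#4 t=1ms: ALLOW
  req#5 t=1ms: DENY
  req#6 t=1ms: DENY
  req#7 t=1ms: DENY
  req#8 t=1ms: DENY
  req#9 t=1ms: DENY
  req#10 t=1ms: DENY
  req#11 t=2ms: ALLOW
  req#12 t=2ms: DENY
  req#13 t=3ms: ALLOW
  req#14 t=3ms: DENY
  req#15 t=3ms: DENY

Answer: AAAADDDDDDADADD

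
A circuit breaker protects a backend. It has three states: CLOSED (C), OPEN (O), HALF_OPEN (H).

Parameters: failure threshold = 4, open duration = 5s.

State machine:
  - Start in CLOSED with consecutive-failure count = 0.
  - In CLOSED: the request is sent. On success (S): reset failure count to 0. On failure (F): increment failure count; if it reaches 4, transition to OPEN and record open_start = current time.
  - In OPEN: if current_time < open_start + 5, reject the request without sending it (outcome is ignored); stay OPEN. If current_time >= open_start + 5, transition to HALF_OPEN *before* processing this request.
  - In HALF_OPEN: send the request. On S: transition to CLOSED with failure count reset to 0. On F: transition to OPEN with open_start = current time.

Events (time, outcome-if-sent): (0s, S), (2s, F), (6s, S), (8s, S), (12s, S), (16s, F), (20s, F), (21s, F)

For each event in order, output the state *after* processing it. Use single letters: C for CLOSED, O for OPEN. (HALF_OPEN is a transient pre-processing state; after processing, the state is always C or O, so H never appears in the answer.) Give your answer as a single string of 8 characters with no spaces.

State after each event:
  event#1 t=0s outcome=S: state=CLOSED
  event#2 t=2s outcome=F: state=CLOSED
  event#3 t=6s outcome=S: state=CLOSED
  event#4 t=8s outcome=S: state=CLOSED
  event#5 t=12s outcome=S: state=CLOSED
  event#6 t=16s outcome=F: state=CLOSED
  event#7 t=20s outcome=F: state=CLOSED
  event#8 t=21s outcome=F: state=CLOSED

Answer: CCCCCCCC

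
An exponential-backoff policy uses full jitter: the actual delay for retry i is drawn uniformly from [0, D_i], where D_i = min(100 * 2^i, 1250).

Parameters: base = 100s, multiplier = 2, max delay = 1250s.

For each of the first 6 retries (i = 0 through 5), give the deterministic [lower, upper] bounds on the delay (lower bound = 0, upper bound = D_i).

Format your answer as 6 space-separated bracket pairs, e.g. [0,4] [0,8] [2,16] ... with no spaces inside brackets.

Answer: [0,100] [0,200] [0,400] [0,800] [0,1250] [0,1250]

Derivation:
Computing bounds per retry:
  i=0: D_i=min(100*2^0,1250)=100, bounds=[0,100]
  i=1: D_i=min(100*2^1,1250)=200, bounds=[0,200]
  i=2: D_i=min(100*2^2,1250)=400, bounds=[0,400]
  i=3: D_i=min(100*2^3,1250)=800, bounds=[0,800]
  i=4: D_i=min(100*2^4,1250)=1250, bounds=[0,1250]
  i=5: D_i=min(100*2^5,1250)=1250, bounds=[0,1250]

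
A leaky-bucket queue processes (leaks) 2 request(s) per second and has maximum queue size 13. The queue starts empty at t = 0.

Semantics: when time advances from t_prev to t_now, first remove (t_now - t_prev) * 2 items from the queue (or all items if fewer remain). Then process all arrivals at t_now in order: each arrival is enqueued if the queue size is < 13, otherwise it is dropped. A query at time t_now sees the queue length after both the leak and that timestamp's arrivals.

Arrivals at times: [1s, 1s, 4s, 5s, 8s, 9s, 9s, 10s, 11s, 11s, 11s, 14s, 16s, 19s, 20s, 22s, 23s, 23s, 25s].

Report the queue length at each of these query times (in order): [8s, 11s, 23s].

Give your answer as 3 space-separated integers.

Queue lengths at query times:
  query t=8s: backlog = 1
  query t=11s: backlog = 3
  query t=23s: backlog = 2

Answer: 1 3 2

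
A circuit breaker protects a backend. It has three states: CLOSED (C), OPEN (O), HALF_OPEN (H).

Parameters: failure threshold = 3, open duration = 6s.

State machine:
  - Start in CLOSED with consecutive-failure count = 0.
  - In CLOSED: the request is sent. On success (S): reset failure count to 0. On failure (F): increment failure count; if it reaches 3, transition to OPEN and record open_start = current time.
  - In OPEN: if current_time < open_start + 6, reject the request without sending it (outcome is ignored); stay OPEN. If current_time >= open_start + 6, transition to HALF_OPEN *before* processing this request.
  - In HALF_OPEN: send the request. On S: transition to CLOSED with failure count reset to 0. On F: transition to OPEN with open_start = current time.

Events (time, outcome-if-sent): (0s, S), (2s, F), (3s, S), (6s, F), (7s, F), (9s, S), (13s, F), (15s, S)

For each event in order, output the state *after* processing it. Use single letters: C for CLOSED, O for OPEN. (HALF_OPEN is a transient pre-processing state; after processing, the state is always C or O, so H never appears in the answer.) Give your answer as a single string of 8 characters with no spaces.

State after each event:
  event#1 t=0s outcome=S: state=CLOSED
  event#2 t=2s outcome=F: state=CLOSED
  event#3 t=3s outcome=S: state=CLOSED
  event#4 t=6s outcome=F: state=CLOSED
  event#5 t=7s outcome=F: state=CLOSED
  event#6 t=9s outcome=S: state=CLOSED
  event#7 t=13s outcome=F: state=CLOSED
  event#8 t=15s outcome=S: state=CLOSED

Answer: CCCCCCCC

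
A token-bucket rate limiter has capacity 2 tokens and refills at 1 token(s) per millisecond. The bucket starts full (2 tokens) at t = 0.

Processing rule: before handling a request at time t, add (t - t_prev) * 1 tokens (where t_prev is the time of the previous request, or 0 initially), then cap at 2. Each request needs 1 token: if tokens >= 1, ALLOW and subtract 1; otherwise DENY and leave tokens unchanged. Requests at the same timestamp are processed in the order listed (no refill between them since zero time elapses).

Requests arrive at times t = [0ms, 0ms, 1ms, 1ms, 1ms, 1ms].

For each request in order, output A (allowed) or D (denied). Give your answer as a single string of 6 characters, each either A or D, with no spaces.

Simulating step by step:
  req#1 t=0ms: ALLOW
  req#2 t=0ms: ALLOW
  req#3 t=1ms: ALLOW
  req#4 t=1ms: DENY
  req#5 t=1ms: DENY
  req#6 t=1ms: DENY

Answer: AAADDD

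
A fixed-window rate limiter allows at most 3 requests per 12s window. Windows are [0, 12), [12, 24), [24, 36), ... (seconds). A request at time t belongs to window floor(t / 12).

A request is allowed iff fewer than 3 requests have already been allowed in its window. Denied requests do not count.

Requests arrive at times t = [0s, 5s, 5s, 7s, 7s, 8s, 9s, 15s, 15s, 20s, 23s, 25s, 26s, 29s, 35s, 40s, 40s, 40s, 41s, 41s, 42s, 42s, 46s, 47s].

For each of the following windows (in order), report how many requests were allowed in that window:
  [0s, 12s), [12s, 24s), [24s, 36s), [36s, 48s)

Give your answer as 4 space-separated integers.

Answer: 3 3 3 3

Derivation:
Processing requests:
  req#1 t=0s (window 0): ALLOW
  req#2 t=5s (window 0): ALLOW
  req#3 t=5s (window 0): ALLOW
  req#4 t=7s (window 0): DENY
  req#5 t=7s (window 0): DENY
  req#6 t=8s (window 0): DENY
  req#7 t=9s (window 0): DENY
  req#8 t=15s (window 1): ALLOW
  req#9 t=15s (window 1): ALLOW
  req#10 t=20s (window 1): ALLOW
  req#11 t=23s (window 1): DENY
  req#12 t=25s (window 2): ALLOW
  req#13 t=26s (window 2): ALLOW
  req#14 t=29s (window 2): ALLOW
  req#15 t=35s (window 2): DENY
  req#16 t=40s (window 3): ALLOW
  req#17 t=40s (window 3): ALLOW
  req#18 t=40s (window 3): ALLOW
  req#19 t=41s (window 3): DENY
  req#20 t=41s (window 3): DENY
  req#21 t=42s (window 3): DENY
  req#22 t=42s (window 3): DENY
  req#23 t=46s (window 3): DENY
  req#24 t=47s (window 3): DENY

Allowed counts by window: 3 3 3 3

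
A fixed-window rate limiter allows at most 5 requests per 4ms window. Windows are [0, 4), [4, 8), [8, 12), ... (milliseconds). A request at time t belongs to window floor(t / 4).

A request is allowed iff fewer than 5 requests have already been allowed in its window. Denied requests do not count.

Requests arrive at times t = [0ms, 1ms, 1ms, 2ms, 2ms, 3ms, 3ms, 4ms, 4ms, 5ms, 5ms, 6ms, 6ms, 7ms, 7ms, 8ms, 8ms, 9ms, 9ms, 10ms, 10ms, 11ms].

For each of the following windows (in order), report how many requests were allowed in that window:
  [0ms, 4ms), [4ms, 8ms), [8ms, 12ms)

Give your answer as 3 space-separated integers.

Answer: 5 5 5

Derivation:
Processing requests:
  req#1 t=0ms (window 0): ALLOW
  req#2 t=1ms (window 0): ALLOW
  req#3 t=1ms (window 0): ALLOW
  req#4 t=2ms (window 0): ALLOW
  req#5 t=2ms (window 0): ALLOW
  req#6 t=3ms (window 0): DENY
  req#7 t=3ms (window 0): DENY
  req#8 t=4ms (window 1): ALLOW
  req#9 t=4ms (window 1): ALLOW
  req#10 t=5ms (window 1): ALLOW
  req#11 t=5ms (window 1): ALLOW
  req#12 t=6ms (window 1): ALLOW
  req#13 t=6ms (window 1): DENY
  req#14 t=7ms (window 1): DENY
  req#15 t=7ms (window 1): DENY
  req#16 t=8ms (window 2): ALLOW
  req#17 t=8ms (window 2): ALLOW
  req#18 t=9ms (window 2): ALLOW
  req#19 t=9ms (window 2): ALLOW
  req#20 t=10ms (window 2): ALLOW
  req#21 t=10ms (window 2): DENY
  req#22 t=11ms (window 2): DENY

Allowed counts by window: 5 5 5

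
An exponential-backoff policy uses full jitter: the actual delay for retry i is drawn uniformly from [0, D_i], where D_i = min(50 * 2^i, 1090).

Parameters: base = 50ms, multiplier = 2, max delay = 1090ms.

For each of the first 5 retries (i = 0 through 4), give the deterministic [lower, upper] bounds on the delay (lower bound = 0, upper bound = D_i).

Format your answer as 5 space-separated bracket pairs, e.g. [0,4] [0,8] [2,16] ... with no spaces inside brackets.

Computing bounds per retry:
  i=0: D_i=min(50*2^0,1090)=50, bounds=[0,50]
  i=1: D_i=min(50*2^1,1090)=100, bounds=[0,100]
  i=2: D_i=min(50*2^2,1090)=200, bounds=[0,200]
  i=3: D_i=min(50*2^3,1090)=400, bounds=[0,400]
  i=4: D_i=min(50*2^4,1090)=800, bounds=[0,800]

Answer: [0,50] [0,100] [0,200] [0,400] [0,800]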